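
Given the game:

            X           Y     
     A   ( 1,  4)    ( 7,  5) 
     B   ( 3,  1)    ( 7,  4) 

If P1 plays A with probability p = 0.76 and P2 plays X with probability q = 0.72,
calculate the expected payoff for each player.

E[P1] = 3.0256, E[P2] = 3.6944

Work:
E[P1] = p·q·π₁(A,X) + p·(1-q)·π₁(A,Y) + (1-p)·q·π₁(B,X) + (1-p)·(1-q)·π₁(B,Y)
= 0.76·0.72·1 + 0.76·0.28·7 + 0.24·0.72·3 + 0.24·0.28·7
= 3.0256

E[P2] = 3.6944 (similar calculation)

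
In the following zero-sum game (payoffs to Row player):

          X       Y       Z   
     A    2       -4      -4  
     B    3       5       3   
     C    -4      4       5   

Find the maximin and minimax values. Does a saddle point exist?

Maximin = 3, Minimax = 3, Saddle: True

Work:
Row minimums: [-4, 3, -4] → maximin = 3
Column maximums: [3, 5, 5] → minimax = 3
Saddle point exists! Game value = 3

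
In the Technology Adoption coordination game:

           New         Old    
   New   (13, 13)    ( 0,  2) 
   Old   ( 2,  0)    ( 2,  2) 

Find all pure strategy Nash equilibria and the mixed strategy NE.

Pure NE: (New, New) and (Old, Old); Mixed NE: p = 0.1538, q = 0.1538

Work:
Check pure NE:
(New, New): (13, 13) - no unilateral deviation beneficial
(Old, Old): (2, 2) - no unilateral deviation beneficial
Mixed NE: P1 plays New with p = 0.1538, P2 plays New with q = 0.1538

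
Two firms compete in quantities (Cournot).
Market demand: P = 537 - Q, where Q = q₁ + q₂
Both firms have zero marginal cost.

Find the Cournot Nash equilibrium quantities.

q₁* = q₂* = 179.0; P* = 179.0

Work:
Profit: π_i = P·q_i = (a - q_i - q_j)·q_i
FOC: ∂π_i/∂q_i = a - 2q_i - q_j = 0
Reaction function: q_i = (537 - q_j)/2
Symmetry: q* = 537/3 = 179.0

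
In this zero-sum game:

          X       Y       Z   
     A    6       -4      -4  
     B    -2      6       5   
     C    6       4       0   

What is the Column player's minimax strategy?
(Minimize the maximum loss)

Column should play Z, value = 5

Work:
Column player minimizes Row's maximum payoff:
Column X: max payoff to Row = 6
Column Y: max payoff to Row = 6
Column Z: max payoff to Row = 5
Minimum is 5, achieved by column Z.
Minimax strategy: Z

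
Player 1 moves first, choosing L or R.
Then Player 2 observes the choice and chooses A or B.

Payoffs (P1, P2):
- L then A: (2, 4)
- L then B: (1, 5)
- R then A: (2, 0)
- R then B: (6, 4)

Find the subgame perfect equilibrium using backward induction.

P1 plays R, P2 plays B after L and B after R; Payoff (6, 4)

Work:
Backward induction:
After L: P2 chooses B → P1 gets 1
After R: P2 chooses B → P1 gets 6
P1 chooses R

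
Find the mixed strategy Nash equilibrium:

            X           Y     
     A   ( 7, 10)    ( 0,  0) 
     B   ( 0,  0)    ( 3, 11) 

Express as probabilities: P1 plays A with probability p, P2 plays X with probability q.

p = 0.5238, q = 0.3

Work:
Find probabilities that make opponent indifferent:
P2 chooses q to make P1 indifferent between A and B
P1 chooses p to make P2 indifferent between X and Y
Mixed NE: P1 plays (A: 0.5238, B: 0.4762), P2 plays (X: 0.3, Y: 0.7)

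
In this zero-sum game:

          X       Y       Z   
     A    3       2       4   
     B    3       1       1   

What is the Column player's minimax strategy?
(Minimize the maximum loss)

Column should play Y, value = 2

Work:
Column player minimizes Row's maximum payoff:
Column X: max payoff to Row = 3
Column Y: max payoff to Row = 2
Column Z: max payoff to Row = 4
Minimum is 2, achieved by column Y.
Minimax strategy: Y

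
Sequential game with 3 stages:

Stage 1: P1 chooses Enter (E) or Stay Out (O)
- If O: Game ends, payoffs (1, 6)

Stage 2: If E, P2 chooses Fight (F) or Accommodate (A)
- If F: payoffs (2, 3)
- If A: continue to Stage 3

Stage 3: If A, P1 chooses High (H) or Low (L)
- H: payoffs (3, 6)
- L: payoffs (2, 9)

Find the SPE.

SPE: (E, A, H); Outcome (3, 6)

Work:
Stage 3: P1 chooses H (3 vs 2)
Stage 2: P2: F->3, A->6 (anticipating H). Choose A
Stage 1: P1: O->1, E->3 (anticipating A, H). Choose E
SPE path: E -> A -> H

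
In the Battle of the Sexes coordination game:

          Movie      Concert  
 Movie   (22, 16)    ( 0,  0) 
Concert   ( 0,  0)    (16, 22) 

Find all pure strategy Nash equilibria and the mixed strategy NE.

Pure NE: (Movie, Movie) and (Concert, Concert); Mixed NE: p = 0.5789, q = 0.4211

Work:
Check pure NE:
(Movie, Movie): (22, 16) - no unilateral deviation beneficial
(Concert, Concert): (16, 22) - no unilateral deviation beneficial
Mixed NE: P1 plays Movie with p = 0.5789, P2 plays Movie with q = 0.4211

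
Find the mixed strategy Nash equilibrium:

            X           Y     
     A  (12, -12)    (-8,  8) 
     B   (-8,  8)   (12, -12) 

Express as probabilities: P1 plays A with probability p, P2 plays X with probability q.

p = 0.5, q = 0.5

Work:
Find probabilities that make opponent indifferent:
P2 chooses q to make P1 indifferent between A and B
P1 chooses p to make P2 indifferent between X and Y
Mixed NE: P1 plays (A: 0.5, B: 0.5), P2 plays (X: 0.5, Y: 0.5)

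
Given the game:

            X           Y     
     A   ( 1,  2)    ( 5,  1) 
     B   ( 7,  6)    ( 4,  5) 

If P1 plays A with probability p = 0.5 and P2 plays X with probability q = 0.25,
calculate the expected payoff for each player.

E[P1] = 4.375, E[P2] = 3.25

Work:
E[P1] = p·q·π₁(A,X) + p·(1-q)·π₁(A,Y) + (1-p)·q·π₁(B,X) + (1-p)·(1-q)·π₁(B,Y)
= 0.5·0.25·1 + 0.5·0.75·5 + 0.5·0.25·7 + 0.5·0.75·4
= 4.375

E[P2] = 3.25 (similar calculation)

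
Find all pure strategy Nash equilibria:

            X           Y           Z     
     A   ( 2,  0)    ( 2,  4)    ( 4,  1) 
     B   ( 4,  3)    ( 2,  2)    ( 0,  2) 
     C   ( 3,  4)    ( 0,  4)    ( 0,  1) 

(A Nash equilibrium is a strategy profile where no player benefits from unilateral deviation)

Nash equilibrium: (A, Y), (B, X)

Work:
Best responses:
  P1 vs X: payoffs [2, 4, 3] → best response B (payoff 4)
  P1 vs Y: payoffs [2, 2, 0] → best response A/B (payoff 2)
  P1 vs Z: payoffs [4, 0, 0] → best response A (payoff 4)
  P2 vs A: payoffs [0, 4, 1] → best response Y (payoff 4)
  P2 vs B: payoffs [3, 2, 2] → best response X (payoff 3)
  P2 vs C: payoffs [4, 4, 1] → best response X/Y (payoff 4)
Mutual best responses: (A,Y), (B,X) → Nash equilibria.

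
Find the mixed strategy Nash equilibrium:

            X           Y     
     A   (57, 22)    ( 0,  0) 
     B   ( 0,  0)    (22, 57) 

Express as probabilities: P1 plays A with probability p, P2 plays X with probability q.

p = 0.7215, q = 0.2785

Work:
Find probabilities that make opponent indifferent:
P2 chooses q to make P1 indifferent between A and B
P1 chooses p to make P2 indifferent between X and Y
Mixed NE: P1 plays (A: 0.7215, B: 0.2785), P2 plays (X: 0.2785, Y: 0.7215)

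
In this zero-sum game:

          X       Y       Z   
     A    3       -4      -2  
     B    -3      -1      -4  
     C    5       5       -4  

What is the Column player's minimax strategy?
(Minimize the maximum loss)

Column should play Z, value = -2

Work:
Column player minimizes Row's maximum payoff:
Column X: max payoff to Row = 5
Column Y: max payoff to Row = 5
Column Z: max payoff to Row = -2
Minimum is -2, achieved by column Z.
Minimax strategy: Z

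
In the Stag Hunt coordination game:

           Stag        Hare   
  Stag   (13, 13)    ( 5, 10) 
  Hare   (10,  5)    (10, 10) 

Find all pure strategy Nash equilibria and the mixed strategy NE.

Pure NE: (Stag, Stag) and (Hare, Hare); Mixed NE: p = 0.625, q = 0.625

Work:
Check pure NE:
(Stag, Stag): (13, 13) - no unilateral deviation beneficial
(Hare, Hare): (10, 10) - no unilateral deviation beneficial
Mixed NE: P1 plays Stag with p = 0.625, P2 plays Stag with q = 0.625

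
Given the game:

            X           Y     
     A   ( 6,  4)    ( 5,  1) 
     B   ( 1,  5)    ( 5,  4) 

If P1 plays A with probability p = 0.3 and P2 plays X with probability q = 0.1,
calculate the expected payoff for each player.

E[P1] = 4.75, E[P2] = 3.26

Work:
E[P1] = p·q·π₁(A,X) + p·(1-q)·π₁(A,Y) + (1-p)·q·π₁(B,X) + (1-p)·(1-q)·π₁(B,Y)
= 0.3·0.1·6 + 0.3·0.9·5 + 0.7·0.1·1 + 0.7·0.9·5
= 4.75

E[P2] = 3.26 (similar calculation)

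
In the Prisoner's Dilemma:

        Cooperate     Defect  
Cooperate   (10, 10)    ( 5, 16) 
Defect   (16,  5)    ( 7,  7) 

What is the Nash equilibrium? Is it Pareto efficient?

(Defect, Defect) is NE; not Pareto efficient

Work:
Defect dominates Cooperate for both players:
If P2 cooperates: Defect (16) > Cooperate (10)
If P2 defects: Defect (7) > Cooperate (5)
NE: (Defect, Defect) with payoff (7, 7)
But (Cooperate, Cooperate) = (10, 10) Pareto dominates (7, 7)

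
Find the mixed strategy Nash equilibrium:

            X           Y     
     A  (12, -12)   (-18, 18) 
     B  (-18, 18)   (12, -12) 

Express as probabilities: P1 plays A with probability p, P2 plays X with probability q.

p = 0.5, q = 0.5

Work:
Find probabilities that make opponent indifferent:
P2 chooses q to make P1 indifferent between A and B
P1 chooses p to make P2 indifferent between X and Y
Mixed NE: P1 plays (A: 0.5, B: 0.5), P2 plays (X: 0.5, Y: 0.5)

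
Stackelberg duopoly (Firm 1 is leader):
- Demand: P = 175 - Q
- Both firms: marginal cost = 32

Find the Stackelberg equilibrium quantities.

q₁* (leader) = 71.5, q₂* (follower) = 35.75

Work:
Follower's reaction: q₂ = (a - c - q₁)/2
Leader substitutes: π₁ = q₁·(a - q₁ - (a-c-q₁)/2 - c)
FOC: q₁* = (175 - 32)/2 = 71.50
Then: q₂* = (175 - 32 - 71.5)/2 = 35.75
Leader has first-mover advantage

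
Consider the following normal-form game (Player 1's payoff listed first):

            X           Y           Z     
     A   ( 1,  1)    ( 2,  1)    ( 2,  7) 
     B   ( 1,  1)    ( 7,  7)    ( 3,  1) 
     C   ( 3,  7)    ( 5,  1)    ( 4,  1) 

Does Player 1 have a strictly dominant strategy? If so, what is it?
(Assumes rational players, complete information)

No strictly dominant strategy exists for Player 1

Work:
A strategy strictly dominates another if it gives a strictly higher payoff against every opponent action. Compare each pair of P1's strategies column-by-column:
  A vs B: [1 vs 1, 2 vs 7, 2 vs 3] → A does not strictly dominate B (column X: 1 ≤ 1)
  A vs C: [1 vs 3, 2 vs 5, 2 vs 4] → A does not strictly dominate C (column X: 1 ≤ 3)
  B vs A: [1 vs 1, 7 vs 2, 3 vs 2] → B does not strictly dominate A (column X: 1 ≤ 1)
  B vs C: [1 vs 3, 7 vs 5, 3 vs 4] → B does not strictly dominate C (column X: 1 ≤ 3)
  C vs A: [3 vs 1, 5 vs 2, 4 vs 2] → C strictly dominates A
  C vs B: [3 vs 1, 5 vs 7, 4 vs 3] → C does not strictly dominate B (column Y: 5 ≤ 7)
No single strategy strictly dominates all others → no strictly dominant strategy.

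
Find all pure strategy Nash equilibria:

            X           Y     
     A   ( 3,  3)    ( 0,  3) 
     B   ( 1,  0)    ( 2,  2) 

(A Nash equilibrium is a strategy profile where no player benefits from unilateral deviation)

Nash equilibrium: (A, X), (B, Y)

Work:
Best responses:
  P1 vs X: payoffs [3, 1] → best response A (payoff 3)
  P1 vs Y: payoffs [0, 2] → best response B (payoff 2)
  P2 vs A: payoffs [3, 3] → best response X/Y (payoff 3)
  P2 vs B: payoffs [0, 2] → best response Y (payoff 2)
Mutual best responses: (A,X), (B,Y) → Nash equilibria.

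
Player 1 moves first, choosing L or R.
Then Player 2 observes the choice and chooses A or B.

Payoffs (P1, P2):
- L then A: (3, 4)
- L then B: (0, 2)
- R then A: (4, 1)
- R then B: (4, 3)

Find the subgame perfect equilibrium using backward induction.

P1 plays R, P2 plays A after L and B after R; Payoff (4, 3)

Work:
Backward induction:
After L: P2 chooses A → P1 gets 3
After R: P2 chooses B → P1 gets 4
P1 chooses R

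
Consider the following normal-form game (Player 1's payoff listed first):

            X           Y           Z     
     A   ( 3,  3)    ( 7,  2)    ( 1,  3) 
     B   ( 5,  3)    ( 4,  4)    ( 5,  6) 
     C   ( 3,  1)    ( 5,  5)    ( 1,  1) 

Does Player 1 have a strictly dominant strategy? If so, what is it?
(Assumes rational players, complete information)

No strictly dominant strategy exists for Player 1

Work:
A strategy strictly dominates another if it gives a strictly higher payoff against every opponent action. Compare each pair of P1's strategies column-by-column:
  A vs B: [3 vs 5, 7 vs 4, 1 vs 5] → A does not strictly dominate B (column X: 3 ≤ 5)
  A vs C: [3 vs 3, 7 vs 5, 1 vs 1] → A does not strictly dominate C (column X: 3 ≤ 3)
  B vs A: [5 vs 3, 4 vs 7, 5 vs 1] → B does not strictly dominate A (column Y: 4 ≤ 7)
  B vs C: [5 vs 3, 4 vs 5, 5 vs 1] → B does not strictly dominate C (column Y: 4 ≤ 5)
  C vs A: [3 vs 3, 5 vs 7, 1 vs 1] → C does not strictly dominate A (column X: 3 ≤ 3)
  C vs B: [3 vs 5, 5 vs 4, 1 vs 5] → C does not strictly dominate B (column X: 3 ≤ 5)
No single strategy strictly dominates all others → no strictly dominant strategy.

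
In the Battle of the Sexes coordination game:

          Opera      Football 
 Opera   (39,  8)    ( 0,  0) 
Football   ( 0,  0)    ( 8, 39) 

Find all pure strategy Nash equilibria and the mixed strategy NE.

Pure NE: (Opera, Opera) and (Football, Football); Mixed NE: p = 0.8298, q = 0.1702

Work:
Check pure NE:
(Opera, Opera): (39, 8) - no unilateral deviation beneficial
(Football, Football): (8, 39) - no unilateral deviation beneficial
Mixed NE: P1 plays Opera with p = 0.8298, P2 plays Opera with q = 0.1702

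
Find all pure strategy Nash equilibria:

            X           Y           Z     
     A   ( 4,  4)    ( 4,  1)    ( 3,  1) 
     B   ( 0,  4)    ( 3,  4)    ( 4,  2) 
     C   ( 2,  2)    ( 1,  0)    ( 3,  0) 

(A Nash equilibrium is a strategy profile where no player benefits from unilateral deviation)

Nash equilibrium: (A, X)

Work:
Best responses:
  P1 vs X: payoffs [4, 0, 2] → best response A (payoff 4)
  P1 vs Y: payoffs [4, 3, 1] → best response A (payoff 4)
  P1 vs Z: payoffs [3, 4, 3] → best response B (payoff 4)
  P2 vs A: payoffs [4, 1, 1] → best response X (payoff 4)
  P2 vs B: payoffs [4, 4, 2] → best response X/Y (payoff 4)
  P2 vs C: payoffs [2, 0, 0] → best response X (payoff 2)
Mutual best responses: (A,X) → Nash equilibria.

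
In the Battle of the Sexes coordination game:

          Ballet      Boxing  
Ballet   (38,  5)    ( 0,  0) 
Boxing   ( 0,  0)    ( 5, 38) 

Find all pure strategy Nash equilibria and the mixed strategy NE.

Pure NE: (Ballet, Ballet) and (Boxing, Boxing); Mixed NE: p = 0.8837, q = 0.1163

Work:
Check pure NE:
(Ballet, Ballet): (38, 5) - no unilateral deviation beneficial
(Boxing, Boxing): (5, 38) - no unilateral deviation beneficial
Mixed NE: P1 plays Ballet with p = 0.8837, P2 plays Ballet with q = 0.1163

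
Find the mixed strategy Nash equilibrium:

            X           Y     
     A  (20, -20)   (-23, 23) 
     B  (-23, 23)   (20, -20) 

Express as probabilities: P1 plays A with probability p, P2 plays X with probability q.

p = 0.5, q = 0.5

Work:
Find probabilities that make opponent indifferent:
P2 chooses q to make P1 indifferent between A and B
P1 chooses p to make P2 indifferent between X and Y
Mixed NE: P1 plays (A: 0.5, B: 0.5), P2 plays (X: 0.5, Y: 0.5)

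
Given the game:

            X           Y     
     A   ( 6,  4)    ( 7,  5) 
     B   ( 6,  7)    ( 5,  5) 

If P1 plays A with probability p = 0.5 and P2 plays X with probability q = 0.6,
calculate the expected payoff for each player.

E[P1] = 6.0, E[P2] = 5.3

Work:
E[P1] = p·q·π₁(A,X) + p·(1-q)·π₁(A,Y) + (1-p)·q·π₁(B,X) + (1-p)·(1-q)·π₁(B,Y)
= 0.5·0.6·6 + 0.5·0.4·7 + 0.5·0.6·6 + 0.5·0.4·5
= 6.0

E[P2] = 5.3 (similar calculation)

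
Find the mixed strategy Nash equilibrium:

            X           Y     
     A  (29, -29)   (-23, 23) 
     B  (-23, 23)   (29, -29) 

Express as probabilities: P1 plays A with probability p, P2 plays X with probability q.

p = 0.5, q = 0.5

Work:
Find probabilities that make opponent indifferent:
P2 chooses q to make P1 indifferent between A and B
P1 chooses p to make P2 indifferent between X and Y
Mixed NE: P1 plays (A: 0.5, B: 0.5), P2 plays (X: 0.5, Y: 0.5)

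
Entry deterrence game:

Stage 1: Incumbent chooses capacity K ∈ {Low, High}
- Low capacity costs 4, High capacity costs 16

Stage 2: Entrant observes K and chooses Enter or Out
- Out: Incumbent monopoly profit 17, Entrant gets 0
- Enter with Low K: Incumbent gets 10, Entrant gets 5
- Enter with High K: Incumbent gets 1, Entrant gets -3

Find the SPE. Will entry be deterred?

SPE: (Low, Enter|Low, Out|High); Entry not deterred. Incumbent net profit = 6, Entrant gets 5

Work:
After Low K: Entrant enters (5 > 0)
After High K: Entrant stays out (-3 < 0)
Incumbent: Low → 10−4=6, High → 17−16=1
Incumbent chooses Low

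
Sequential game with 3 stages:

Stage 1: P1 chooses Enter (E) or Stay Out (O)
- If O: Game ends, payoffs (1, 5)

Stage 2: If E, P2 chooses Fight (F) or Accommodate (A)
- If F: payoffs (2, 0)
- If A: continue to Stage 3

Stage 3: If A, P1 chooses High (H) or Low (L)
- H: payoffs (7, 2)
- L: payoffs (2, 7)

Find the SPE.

SPE: (E, A, H); Outcome (7, 2)

Work:
Stage 3: P1 chooses H (7 vs 2)
Stage 2: P2: F->0, A->2 (anticipating H). Choose A
Stage 1: P1: O->1, E->7 (anticipating A, H). Choose E
SPE path: E -> A -> H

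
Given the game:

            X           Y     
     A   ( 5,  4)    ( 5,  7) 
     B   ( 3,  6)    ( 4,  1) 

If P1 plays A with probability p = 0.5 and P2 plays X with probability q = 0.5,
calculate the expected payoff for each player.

E[P1] = 4.25, E[P2] = 4.5

Work:
E[P1] = p·q·π₁(A,X) + p·(1-q)·π₁(A,Y) + (1-p)·q·π₁(B,X) + (1-p)·(1-q)·π₁(B,Y)
= 0.5·0.5·5 + 0.5·0.5·5 + 0.5·0.5·3 + 0.5·0.5·4
= 4.25

E[P2] = 4.5 (similar calculation)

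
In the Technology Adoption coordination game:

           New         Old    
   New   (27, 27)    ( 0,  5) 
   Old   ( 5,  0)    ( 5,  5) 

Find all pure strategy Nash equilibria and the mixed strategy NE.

Pure NE: (New, New) and (Old, Old); Mixed NE: p = 0.1852, q = 0.1852

Work:
Check pure NE:
(New, New): (27, 27) - no unilateral deviation beneficial
(Old, Old): (5, 5) - no unilateral deviation beneficial
Mixed NE: P1 plays New with p = 0.1852, P2 plays New with q = 0.1852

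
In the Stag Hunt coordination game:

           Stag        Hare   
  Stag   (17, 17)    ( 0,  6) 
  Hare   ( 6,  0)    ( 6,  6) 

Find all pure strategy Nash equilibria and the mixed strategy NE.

Pure NE: (Stag, Stag) and (Hare, Hare); Mixed NE: p = 0.3529, q = 0.3529

Work:
Check pure NE:
(Stag, Stag): (17, 17) - no unilateral deviation beneficial
(Hare, Hare): (6, 6) - no unilateral deviation beneficial
Mixed NE: P1 plays Stag with p = 0.3529, P2 plays Stag with q = 0.3529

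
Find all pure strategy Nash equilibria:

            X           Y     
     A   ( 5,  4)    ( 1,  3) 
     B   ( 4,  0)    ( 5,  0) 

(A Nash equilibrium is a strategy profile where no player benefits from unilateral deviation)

Nash equilibrium: (A, X), (B, Y)

Work:
Best responses:
  P1 vs X: payoffs [5, 4] → best response A (payoff 5)
  P1 vs Y: payoffs [1, 5] → best response B (payoff 5)
  P2 vs A: payoffs [4, 3] → best response X (payoff 4)
  P2 vs B: payoffs [0, 0] → best response X/Y (payoff 0)
Mutual best responses: (A,X), (B,Y) → Nash equilibria.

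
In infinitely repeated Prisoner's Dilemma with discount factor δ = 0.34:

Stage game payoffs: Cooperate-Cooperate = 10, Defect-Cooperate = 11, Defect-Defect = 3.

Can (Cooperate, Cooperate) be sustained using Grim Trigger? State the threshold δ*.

δ* = 0.125; since δ = 0.34 ≥ 0.125, cooperation can be sustained

Work:
For Grim Trigger:
Cooperate forever: 10/(1-δ)
Defect then punished: 11 + 3·δ/(1-δ)
Need: 10/(1-δ) ≥ 11 + 3·δ/(1-δ)
Solving: δ ≥ (T-R)/(T-P) = (11-10)/(11-3) = 0.125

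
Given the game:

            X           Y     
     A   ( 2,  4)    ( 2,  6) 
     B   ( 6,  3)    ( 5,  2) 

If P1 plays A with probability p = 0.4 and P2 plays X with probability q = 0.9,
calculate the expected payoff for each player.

E[P1] = 4.34, E[P2] = 3.42

Work:
E[P1] = p·q·π₁(A,X) + p·(1-q)·π₁(A,Y) + (1-p)·q·π₁(B,X) + (1-p)·(1-q)·π₁(B,Y)
= 0.4·0.9·2 + 0.4·0.1·2 + 0.6·0.9·6 + 0.6·0.1·5
= 4.34

E[P2] = 3.42 (similar calculation)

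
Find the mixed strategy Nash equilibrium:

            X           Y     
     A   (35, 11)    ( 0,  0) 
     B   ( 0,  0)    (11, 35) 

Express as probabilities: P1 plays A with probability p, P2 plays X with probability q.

p = 0.7609, q = 0.2391

Work:
Find probabilities that make opponent indifferent:
P2 chooses q to make P1 indifferent between A and B
P1 chooses p to make P2 indifferent between X and Y
Mixed NE: P1 plays (A: 0.7609, B: 0.2391), P2 plays (X: 0.2391, Y: 0.7609)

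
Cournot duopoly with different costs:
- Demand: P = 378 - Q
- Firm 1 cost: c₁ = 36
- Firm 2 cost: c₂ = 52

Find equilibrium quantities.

q₁* = 119.33, q₂* = 103.33

Work:
Reaction: q₁ = (378 - 36 - q₂)/2
Reaction: q₂ = (378 - 52 - q₁)/2
Solve simultaneously:
q₁* = (378 - 2×36 + 52)/3 = 119.33
q₂* = (378 - 2×52 + 36)/3 = 103.33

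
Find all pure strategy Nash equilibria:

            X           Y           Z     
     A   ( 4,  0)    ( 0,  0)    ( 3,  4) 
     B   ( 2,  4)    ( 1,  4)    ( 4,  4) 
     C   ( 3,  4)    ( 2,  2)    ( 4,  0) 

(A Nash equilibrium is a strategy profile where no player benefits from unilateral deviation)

Nash equilibrium: (B, Z)

Work:
Best responses:
  P1 vs X: payoffs [4, 2, 3] → best response A (payoff 4)
  P1 vs Y: payoffs [0, 1, 2] → best response C (payoff 2)
  P1 vs Z: payoffs [3, 4, 4] → best response B/C (payoff 4)
  P2 vs A: payoffs [0, 0, 4] → best response Z (payoff 4)
  P2 vs B: payoffs [4, 4, 4] → best response X/Y/Z (payoff 4)
  P2 vs C: payoffs [4, 2, 0] → best response X (payoff 4)
Mutual best responses: (B,Z) → Nash equilibria.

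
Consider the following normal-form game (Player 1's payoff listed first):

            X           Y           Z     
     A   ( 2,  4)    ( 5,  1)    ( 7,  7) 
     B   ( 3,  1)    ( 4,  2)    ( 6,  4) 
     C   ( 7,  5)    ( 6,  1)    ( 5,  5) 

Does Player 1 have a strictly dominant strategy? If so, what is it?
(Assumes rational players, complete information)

No strictly dominant strategy exists for Player 1

Work:
A strategy strictly dominates another if it gives a strictly higher payoff against every opponent action. Compare each pair of P1's strategies column-by-column:
  A vs B: [2 vs 3, 5 vs 4, 7 vs 6] → A does not strictly dominate B (column X: 2 ≤ 3)
  A vs C: [2 vs 7, 5 vs 6, 7 vs 5] → A does not strictly dominate C (column X: 2 ≤ 7)
  B vs A: [3 vs 2, 4 vs 5, 6 vs 7] → B does not strictly dominate A (column Y: 4 ≤ 5)
  B vs C: [3 vs 7, 4 vs 6, 6 vs 5] → B does not strictly dominate C (column X: 3 ≤ 7)
  C vs A: [7 vs 2, 6 vs 5, 5 vs 7] → C does not strictly dominate A (column Z: 5 ≤ 7)
  C vs B: [7 vs 3, 6 vs 4, 5 vs 6] → C does not strictly dominate B (column Z: 5 ≤ 6)
No single strategy strictly dominates all others → no strictly dominant strategy.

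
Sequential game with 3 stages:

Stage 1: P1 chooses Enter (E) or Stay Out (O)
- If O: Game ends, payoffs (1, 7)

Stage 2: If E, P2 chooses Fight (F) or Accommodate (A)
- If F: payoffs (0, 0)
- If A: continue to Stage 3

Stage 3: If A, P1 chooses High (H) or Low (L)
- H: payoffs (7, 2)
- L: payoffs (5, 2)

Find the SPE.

SPE: (E, A, H); Outcome (7, 2)

Work:
Stage 3: P1 chooses H (7 vs 5)
Stage 2: P2: F->0, A->2 (anticipating H). Choose A
Stage 1: P1: O->1, E->7 (anticipating A, H). Choose E
SPE path: E -> A -> H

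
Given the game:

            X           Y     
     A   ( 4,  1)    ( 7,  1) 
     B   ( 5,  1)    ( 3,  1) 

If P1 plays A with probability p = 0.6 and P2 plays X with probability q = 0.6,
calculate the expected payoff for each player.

E[P1] = 4.8, E[P2] = 1.0

Work:
E[P1] = p·q·π₁(A,X) + p·(1-q)·π₁(A,Y) + (1-p)·q·π₁(B,X) + (1-p)·(1-q)·π₁(B,Y)
= 0.6·0.6·4 + 0.6·0.4·7 + 0.4·0.6·5 + 0.4·0.4·3
= 4.8

E[P2] = 1.0 (similar calculation)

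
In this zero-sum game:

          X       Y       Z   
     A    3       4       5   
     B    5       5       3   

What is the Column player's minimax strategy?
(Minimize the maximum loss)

Column should play X or Y or Z (all achieve the minimum), value = 5

Work:
Column player minimizes Row's maximum payoff:
Column X: max payoff to Row = 5
Column Y: max payoff to Row = 5
Column Z: max payoff to Row = 5
Minimum is 5, achieved by columns X, Y, Z (tied).
Each of X or Y or Z is a minimax strategy.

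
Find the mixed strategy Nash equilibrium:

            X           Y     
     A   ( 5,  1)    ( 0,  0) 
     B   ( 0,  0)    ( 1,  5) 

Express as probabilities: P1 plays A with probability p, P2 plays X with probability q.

p = 0.8333, q = 0.1667

Work:
Find probabilities that make opponent indifferent:
P2 chooses q to make P1 indifferent between A and B
P1 chooses p to make P2 indifferent between X and Y
Mixed NE: P1 plays (A: 0.8333, B: 0.1667), P2 plays (X: 0.1667, Y: 0.8333)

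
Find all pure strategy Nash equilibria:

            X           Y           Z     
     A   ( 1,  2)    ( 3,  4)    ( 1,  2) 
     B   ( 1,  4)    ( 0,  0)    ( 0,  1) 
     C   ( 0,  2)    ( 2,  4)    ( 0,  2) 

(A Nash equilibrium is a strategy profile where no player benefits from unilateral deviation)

Nash equilibrium: (A, Y), (B, X)

Work:
Best responses:
  P1 vs X: payoffs [1, 1, 0] → best response A/B (payoff 1)
  P1 vs Y: payoffs [3, 0, 2] → best response A (payoff 3)
  P1 vs Z: payoffs [1, 0, 0] → best response A (payoff 1)
  P2 vs A: payoffs [2, 4, 2] → best response Y (payoff 4)
  P2 vs B: payoffs [4, 0, 1] → best response X (payoff 4)
  P2 vs C: payoffs [2, 4, 2] → best response Y (payoff 4)
Mutual best responses: (A,Y), (B,X) → Nash equilibria.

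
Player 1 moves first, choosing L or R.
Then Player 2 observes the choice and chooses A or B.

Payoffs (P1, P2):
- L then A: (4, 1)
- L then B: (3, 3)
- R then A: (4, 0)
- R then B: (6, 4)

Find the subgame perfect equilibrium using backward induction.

P1 plays R, P2 plays B after L and B after R; Payoff (6, 4)

Work:
Backward induction:
After L: P2 chooses B → P1 gets 3
After R: P2 chooses B → P1 gets 6
P1 chooses R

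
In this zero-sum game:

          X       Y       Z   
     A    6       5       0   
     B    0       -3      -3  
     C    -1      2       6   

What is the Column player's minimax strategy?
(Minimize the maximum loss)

Column should play Y, value = 5

Work:
Column player minimizes Row's maximum payoff:
Column X: max payoff to Row = 6
Column Y: max payoff to Row = 5
Column Z: max payoff to Row = 6
Minimum is 5, achieved by column Y.
Minimax strategy: Y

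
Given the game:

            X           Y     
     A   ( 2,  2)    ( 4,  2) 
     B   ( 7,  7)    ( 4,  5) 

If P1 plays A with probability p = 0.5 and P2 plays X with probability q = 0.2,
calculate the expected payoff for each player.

E[P1] = 4.1, E[P2] = 3.7

Work:
E[P1] = p·q·π₁(A,X) + p·(1-q)·π₁(A,Y) + (1-p)·q·π₁(B,X) + (1-p)·(1-q)·π₁(B,Y)
= 0.5·0.2·2 + 0.5·0.8·4 + 0.5·0.2·7 + 0.5·0.8·4
= 4.1

E[P2] = 3.7 (similar calculation)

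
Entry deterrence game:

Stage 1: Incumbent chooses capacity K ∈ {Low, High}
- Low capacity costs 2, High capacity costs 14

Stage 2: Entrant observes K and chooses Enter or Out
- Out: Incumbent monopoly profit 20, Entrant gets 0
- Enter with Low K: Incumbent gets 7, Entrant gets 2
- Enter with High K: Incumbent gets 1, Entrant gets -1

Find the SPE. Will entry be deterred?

SPE: (High, Enter|Low, Out|High); Entry deterred. Incumbent net profit = 6

Work:
After Low K: Entrant enters (2 > 0)
After High K: Entrant stays out (-1 < 0)
Incumbent: Low → 7−2=5, High → 20−14=6
Incumbent chooses High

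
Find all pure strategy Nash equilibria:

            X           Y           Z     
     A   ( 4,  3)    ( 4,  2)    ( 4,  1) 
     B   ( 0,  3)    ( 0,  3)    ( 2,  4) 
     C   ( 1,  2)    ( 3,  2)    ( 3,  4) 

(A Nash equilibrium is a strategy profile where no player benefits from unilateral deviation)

Nash equilibrium: (A, X)

Work:
Best responses:
  P1 vs X: payoffs [4, 0, 1] → best response A (payoff 4)
  P1 vs Y: payoffs [4, 0, 3] → best response A (payoff 4)
  P1 vs Z: payoffs [4, 2, 3] → best response A (payoff 4)
  P2 vs A: payoffs [3, 2, 1] → best response X (payoff 3)
  P2 vs B: payoffs [3, 3, 4] → best response Z (payoff 4)
  P2 vs C: payoffs [2, 2, 4] → best response Z (payoff 4)
Mutual best responses: (A,X) → Nash equilibria.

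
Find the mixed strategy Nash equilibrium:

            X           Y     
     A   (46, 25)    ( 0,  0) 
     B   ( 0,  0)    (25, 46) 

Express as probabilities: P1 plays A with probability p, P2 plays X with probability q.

p = 0.6479, q = 0.3521

Work:
Find probabilities that make opponent indifferent:
P2 chooses q to make P1 indifferent between A and B
P1 chooses p to make P2 indifferent between X and Y
Mixed NE: P1 plays (A: 0.6479, B: 0.3521), P2 plays (X: 0.3521, Y: 0.6479)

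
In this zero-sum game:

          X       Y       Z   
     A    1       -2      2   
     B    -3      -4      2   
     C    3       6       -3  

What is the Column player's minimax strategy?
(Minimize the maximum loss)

Column should play Z, value = 2

Work:
Column player minimizes Row's maximum payoff:
Column X: max payoff to Row = 3
Column Y: max payoff to Row = 6
Column Z: max payoff to Row = 2
Minimum is 2, achieved by column Z.
Minimax strategy: Z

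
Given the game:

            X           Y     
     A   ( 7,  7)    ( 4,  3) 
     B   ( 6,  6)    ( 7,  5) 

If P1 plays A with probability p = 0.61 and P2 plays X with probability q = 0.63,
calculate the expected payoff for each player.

E[P1] = 6.0772, E[P2] = 5.5629

Work:
E[P1] = p·q·π₁(A,X) + p·(1-q)·π₁(A,Y) + (1-p)·q·π₁(B,X) + (1-p)·(1-q)·π₁(B,Y)
= 0.61·0.63·7 + 0.61·0.37·4 + 0.39·0.63·6 + 0.39·0.37·7
= 6.0772

E[P2] = 5.5629 (similar calculation)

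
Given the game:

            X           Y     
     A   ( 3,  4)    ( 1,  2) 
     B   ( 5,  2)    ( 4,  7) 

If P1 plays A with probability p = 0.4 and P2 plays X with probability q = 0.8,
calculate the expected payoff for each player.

E[P1] = 3.92, E[P2] = 3.24

Work:
E[P1] = p·q·π₁(A,X) + p·(1-q)·π₁(A,Y) + (1-p)·q·π₁(B,X) + (1-p)·(1-q)·π₁(B,Y)
= 0.4·0.8·3 + 0.4·0.2·1 + 0.6·0.8·5 + 0.6·0.2·4
= 3.92

E[P2] = 3.24 (similar calculation)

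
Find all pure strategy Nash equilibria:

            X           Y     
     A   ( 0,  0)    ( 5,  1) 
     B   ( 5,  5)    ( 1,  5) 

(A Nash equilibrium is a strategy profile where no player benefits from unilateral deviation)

Nash equilibrium: (A, Y), (B, X)

Work:
Best responses:
  P1 vs X: payoffs [0, 5] → best response B (payoff 5)
  P1 vs Y: payoffs [5, 1] → best response A (payoff 5)
  P2 vs A: payoffs [0, 1] → best response Y (payoff 1)
  P2 vs B: payoffs [5, 5] → best response X/Y (payoff 5)
Mutual best responses: (A,Y), (B,X) → Nash equilibria.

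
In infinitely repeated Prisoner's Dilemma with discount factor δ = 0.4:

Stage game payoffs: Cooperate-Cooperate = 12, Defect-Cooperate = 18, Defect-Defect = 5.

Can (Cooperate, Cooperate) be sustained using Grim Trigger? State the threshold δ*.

δ* = 0.4615; since δ = 0.4 < 0.4615, cooperation cannot be sustained

Work:
For Grim Trigger:
Cooperate forever: 12/(1-δ)
Defect then punished: 18 + 5·δ/(1-δ)
Need: 12/(1-δ) ≥ 18 + 5·δ/(1-δ)
Solving: δ ≥ (T-R)/(T-P) = (18-12)/(18-5) = 0.4615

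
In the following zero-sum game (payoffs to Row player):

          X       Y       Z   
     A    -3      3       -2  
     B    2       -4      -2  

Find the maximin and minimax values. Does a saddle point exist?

Maximin = -3, Minimax = -2, Saddle: False

Work:
Row minimums: [-3, -4] → maximin = -3
Column maximums: [2, 3, -2] → minimax = -2
No saddle point (maximin ≠ minimax). Mixed strategy needed.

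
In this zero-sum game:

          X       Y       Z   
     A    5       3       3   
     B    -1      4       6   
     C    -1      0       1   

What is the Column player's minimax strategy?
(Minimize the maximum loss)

Column should play Y, value = 4

Work:
Column player minimizes Row's maximum payoff:
Column X: max payoff to Row = 5
Column Y: max payoff to Row = 4
Column Z: max payoff to Row = 6
Minimum is 4, achieved by column Y.
Minimax strategy: Y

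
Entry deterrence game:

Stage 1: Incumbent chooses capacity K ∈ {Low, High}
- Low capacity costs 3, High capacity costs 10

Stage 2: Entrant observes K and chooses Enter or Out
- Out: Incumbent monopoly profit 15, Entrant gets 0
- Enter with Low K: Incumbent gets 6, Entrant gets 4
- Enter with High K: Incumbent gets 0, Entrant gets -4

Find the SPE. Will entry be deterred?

SPE: (High, Enter|Low, Out|High); Entry deterred. Incumbent net profit = 5

Work:
After Low K: Entrant enters (4 > 0)
After High K: Entrant stays out (-4 < 0)
Incumbent: Low → 6−3=3, High → 15−10=5
Incumbent chooses High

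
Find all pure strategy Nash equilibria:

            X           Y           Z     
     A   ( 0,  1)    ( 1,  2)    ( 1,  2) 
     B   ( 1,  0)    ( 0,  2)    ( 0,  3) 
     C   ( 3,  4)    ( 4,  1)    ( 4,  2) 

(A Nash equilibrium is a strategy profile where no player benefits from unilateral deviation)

Nash equilibrium: (C, X)

Work:
Best responses:
  P1 vs X: payoffs [0, 1, 3] → best response C (payoff 3)
  P1 vs Y: payoffs [1, 0, 4] → best response C (payoff 4)
  P1 vs Z: payoffs [1, 0, 4] → best response C (payoff 4)
  P2 vs A: payoffs [1, 2, 2] → best response Y/Z (payoff 2)
  P2 vs B: payoffs [0, 2, 3] → best response Z (payoff 3)
  P2 vs C: payoffs [4, 1, 2] → best response X (payoff 4)
Mutual best responses: (C,X) → Nash equilibria.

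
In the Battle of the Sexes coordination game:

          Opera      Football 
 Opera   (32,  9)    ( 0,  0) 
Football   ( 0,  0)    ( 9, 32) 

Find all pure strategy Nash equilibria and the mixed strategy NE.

Pure NE: (Opera, Opera) and (Football, Football); Mixed NE: p = 0.7805, q = 0.2195

Work:
Check pure NE:
(Opera, Opera): (32, 9) - no unilateral deviation beneficial
(Football, Football): (9, 32) - no unilateral deviation beneficial
Mixed NE: P1 plays Opera with p = 0.7805, P2 plays Opera with q = 0.2195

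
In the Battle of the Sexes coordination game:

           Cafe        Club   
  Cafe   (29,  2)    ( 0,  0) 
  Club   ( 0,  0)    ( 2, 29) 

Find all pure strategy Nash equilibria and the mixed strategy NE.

Pure NE: (Cafe, Cafe) and (Club, Club); Mixed NE: p = 0.9355, q = 0.0645

Work:
Check pure NE:
(Cafe, Cafe): (29, 2) - no unilateral deviation beneficial
(Club, Club): (2, 29) - no unilateral deviation beneficial
Mixed NE: P1 plays Cafe with p = 0.9355, P2 plays Cafe with q = 0.0645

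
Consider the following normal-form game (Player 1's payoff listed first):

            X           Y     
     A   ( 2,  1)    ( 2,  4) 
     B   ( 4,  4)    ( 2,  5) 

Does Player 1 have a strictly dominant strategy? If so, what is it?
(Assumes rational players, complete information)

No strictly dominant strategy exists for Player 1

Work:
A strategy strictly dominates another if it gives a strictly higher payoff against every opponent action. Compare each pair of P1's strategies column-by-column:
  A vs B: [2 vs 4, 2 vs 2] → A does not strictly dominate B (column X: 2 ≤ 4)
  B vs A: [4 vs 2, 2 vs 2] → B does not strictly dominate A (column Y: 2 ≤ 2)
No single strategy strictly dominates all others → no strictly dominant strategy.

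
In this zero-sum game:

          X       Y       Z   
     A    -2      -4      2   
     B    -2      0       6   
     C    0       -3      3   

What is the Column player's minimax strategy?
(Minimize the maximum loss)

Column should play X or Y (all achieve the minimum), value = 0

Work:
Column player minimizes Row's maximum payoff:
Column X: max payoff to Row = 0
Column Y: max payoff to Row = 0
Column Z: max payoff to Row = 6
Minimum is 0, achieved by columns X, Y (tied).
Each of X or Y is a minimax strategy.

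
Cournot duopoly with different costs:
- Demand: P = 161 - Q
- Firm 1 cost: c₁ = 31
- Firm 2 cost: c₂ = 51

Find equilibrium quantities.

q₁* = 50.0, q₂* = 30.0

Work:
Reaction: q₁ = (161 - 31 - q₂)/2
Reaction: q₂ = (161 - 51 - q₁)/2
Solve simultaneously:
q₁* = (161 - 2×31 + 51)/3 = 50.0
q₂* = (161 - 2×51 + 31)/3 = 30.0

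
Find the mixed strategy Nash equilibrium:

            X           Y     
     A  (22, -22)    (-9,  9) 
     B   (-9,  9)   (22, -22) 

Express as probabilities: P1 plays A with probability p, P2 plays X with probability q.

p = 0.5, q = 0.5

Work:
Find probabilities that make opponent indifferent:
P2 chooses q to make P1 indifferent between A and B
P1 chooses p to make P2 indifferent between X and Y
Mixed NE: P1 plays (A: 0.5, B: 0.5), P2 plays (X: 0.5, Y: 0.5)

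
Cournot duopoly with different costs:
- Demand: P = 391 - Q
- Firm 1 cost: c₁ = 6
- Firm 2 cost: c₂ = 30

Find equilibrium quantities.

q₁* = 136.33, q₂* = 112.33

Work:
Reaction: q₁ = (391 - 6 - q₂)/2
Reaction: q₂ = (391 - 30 - q₁)/2
Solve simultaneously:
q₁* = (391 - 2×6 + 30)/3 = 136.33
q₂* = (391 - 2×30 + 6)/3 = 112.33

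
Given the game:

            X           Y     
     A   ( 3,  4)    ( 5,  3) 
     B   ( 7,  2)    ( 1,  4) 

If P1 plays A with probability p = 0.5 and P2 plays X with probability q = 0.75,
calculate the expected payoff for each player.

E[P1] = 4.5, E[P2] = 3.125

Work:
E[P1] = p·q·π₁(A,X) + p·(1-q)·π₁(A,Y) + (1-p)·q·π₁(B,X) + (1-p)·(1-q)·π₁(B,Y)
= 0.5·0.75·3 + 0.5·0.25·5 + 0.5·0.75·7 + 0.5·0.25·1
= 4.5

E[P2] = 3.125 (similar calculation)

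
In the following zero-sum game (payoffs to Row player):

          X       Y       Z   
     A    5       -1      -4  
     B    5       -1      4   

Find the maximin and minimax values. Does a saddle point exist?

Maximin = -1, Minimax = -1, Saddle: True

Work:
Row minimums: [-4, -1] → maximin = -1
Column maximums: [5, -1, 4] → minimax = -1
Saddle point exists! Game value = -1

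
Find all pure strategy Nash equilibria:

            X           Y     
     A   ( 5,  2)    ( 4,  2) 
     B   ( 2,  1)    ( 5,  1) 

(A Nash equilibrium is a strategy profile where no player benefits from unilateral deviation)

Nash equilibrium: (A, X), (B, Y)

Work:
Best responses:
  P1 vs X: payoffs [5, 2] → best response A (payoff 5)
  P1 vs Y: payoffs [4, 5] → best response B (payoff 5)
  P2 vs A: payoffs [2, 2] → best response X/Y (payoff 2)
  P2 vs B: payoffs [1, 1] → best response X/Y (payoff 1)
Mutual best responses: (A,X), (B,Y) → Nash equilibria.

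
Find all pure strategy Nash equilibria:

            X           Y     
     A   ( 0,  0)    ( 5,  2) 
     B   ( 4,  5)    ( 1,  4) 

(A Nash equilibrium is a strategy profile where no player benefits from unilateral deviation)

Nash equilibrium: (A, Y), (B, X)

Work:
Best responses:
  P1 vs X: payoffs [0, 4] → best response B (payoff 4)
  P1 vs Y: payoffs [5, 1] → best response A (payoff 5)
  P2 vs A: payoffs [0, 2] → best response Y (payoff 2)
  P2 vs B: payoffs [5, 4] → best response X (payoff 5)
Mutual best responses: (A,Y), (B,X) → Nash equilibria.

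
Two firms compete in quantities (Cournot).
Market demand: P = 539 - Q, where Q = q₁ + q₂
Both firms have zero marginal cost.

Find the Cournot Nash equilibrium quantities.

q₁* = q₂* = 179.67; P* = 179.67

Work:
Profit: π_i = P·q_i = (a - q_i - q_j)·q_i
FOC: ∂π_i/∂q_i = a - 2q_i - q_j = 0
Reaction function: q_i = (539 - q_j)/2
Symmetry: q* = 539/3 = 179.67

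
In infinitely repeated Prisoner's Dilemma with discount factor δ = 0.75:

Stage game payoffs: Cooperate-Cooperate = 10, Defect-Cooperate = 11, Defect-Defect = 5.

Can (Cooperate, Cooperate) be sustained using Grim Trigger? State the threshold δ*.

δ* = 0.1667; since δ = 0.75 ≥ 0.1667, cooperation can be sustained

Work:
For Grim Trigger:
Cooperate forever: 10/(1-δ)
Defect then punished: 11 + 5·δ/(1-δ)
Need: 10/(1-δ) ≥ 11 + 5·δ/(1-δ)
Solving: δ ≥ (T-R)/(T-P) = (11-10)/(11-5) = 0.1667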